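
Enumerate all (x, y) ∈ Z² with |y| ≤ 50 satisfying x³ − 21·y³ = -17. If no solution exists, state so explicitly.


The equation is x³ - 21y³ = -17. For fixed y, x³ = 21·y³ − 17, so a solution requires the RHS to be a perfect cube.
Strategy: iterate y from -50 to 50, compute RHS = 21·y³ − 17, and check whether it is a (positive or negative) perfect cube.
Check small values of y:
  y = 0: RHS = -17 is not a perfect cube.
  y = 1: RHS = 4 is not a perfect cube.
  y = -1: RHS = -38 is not a perfect cube.
  y = 2: RHS = 151 is not a perfect cube.
  y = -2: RHS = -185 is not a perfect cube.
  y = 3: RHS = 550 is not a perfect cube.
  y = -3: RHS = -584 is not a perfect cube.
Continuing the search up to |y| = 50 finds no solutions either.
No (x, y) in the scanned range satisfies the equation.

No integer solutions with |y| ≤ 50.


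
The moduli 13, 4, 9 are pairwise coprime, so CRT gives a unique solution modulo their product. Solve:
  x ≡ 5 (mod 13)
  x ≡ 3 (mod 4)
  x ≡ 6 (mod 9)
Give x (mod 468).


Moduli 13, 4, 9 are pairwise coprime; by CRT there is a unique solution modulo M = 13 · 4 · 9 = 468.
Solve pairwise, accumulating the modulus:
  Start with x ≡ 5 (mod 13).
  Combine with x ≡ 3 (mod 4): since gcd(13, 4) = 1, we get a unique residue mod 52.
    Write x = 5 + 13·t and substitute into x ≡ 3 (mod 4): 13·t ≡ 3 − 5 = -2 (mod 4).
    Reduce coefficients mod 4: 1·t ≡ 2 (mod 4).
    So t ≡ 2 (mod 4).
    Then x = 5 + 13·2 = 31, valid modulo lcm(13, 4) = 52: x ≡ 31 (mod 52).
  Combine with x ≡ 6 (mod 9): since gcd(52, 9) = 1, we get a unique residue mod 468.
    Write x = 31 + 52·t and substitute into x ≡ 6 (mod 9): 52·t ≡ 6 − 31 = -25 (mod 9).
    Reduce coefficients mod 9: 7·t ≡ 2 (mod 9).
    The inverse of 7 mod 9 is 4 (since 7·4 = 28 = 3·9 + 1), so t ≡ 4·2 = 8 ≡ 8 (mod 9).
    Then x = 31 + 52·8 = 447, valid modulo lcm(52, 9) = 468: x ≡ 447 (mod 468).
Verify: 447 mod 13 = 5 ✓, 447 mod 4 = 3 ✓, 447 mod 9 = 6 ✓.

x ≡ 447 (mod 468).


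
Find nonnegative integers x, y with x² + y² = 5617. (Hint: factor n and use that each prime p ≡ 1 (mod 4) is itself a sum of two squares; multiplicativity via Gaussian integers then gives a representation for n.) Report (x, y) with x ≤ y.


Step 1: Factor n = 5617 = 41 · 137.
Step 2: Check the mod-4 condition on each prime factor: 41 ≡ 1 (mod 4), exponent 1; 137 ≡ 1 (mod 4), exponent 1.
All primes ≡ 3 (mod 4) appear to even exponent (or don't appear), so by the two-squares theorem n IS expressible as a sum of two squares.
Step 3: Build a representation. Here n = 41 · 137 is a product of primes ≡ 1 (mod 4). Each prime p ≡ 1 (mod 4) is itself a sum of two squares; find a² by testing p − a² for a perfect square:
  41: 41 − 1² = 40, 41 − 2² = 37, 41 − 3² = 32, 41 − 4² = 25 = 5² ⇒ 41 = 4² + 5².
  137: 137 − 1² = 136, 137 − 2² = 133, 137 − 3² = 128, 137 − 4² = 121 = 11² ⇒ 137 = 4² + 11².
  Combine using the Brahmagupta–Fibonacci identity (a² + b²)(c² + d²) = (ac − bd)² + (ad + bc)² = (ac + bd)² + (ad − bc)²:
  41 · 137 = 5617: from (4² + 5²)(4² + 11²), take (4·4 − 5·11, 4·11 + 5·4) = (16 − 55, 44 + 20) = (-39, 64); dropping signs (only squares matter) gives (39, 64); check 39² + 64² = 1521 + 4096 = 5617 ✓.
Step 4: Order so x ≤ y and verify: 39² + 64² = 1521 + 4096 = 5617 = n. ✓

n = 5617 = 39² + 64² (one valid representation with x ≤ y).


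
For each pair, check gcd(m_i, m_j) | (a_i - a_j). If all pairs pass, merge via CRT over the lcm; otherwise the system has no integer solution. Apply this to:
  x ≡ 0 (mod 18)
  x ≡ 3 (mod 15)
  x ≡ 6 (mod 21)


Moduli 18, 15, 21 are not pairwise coprime, so CRT works modulo lcm(m_i) when all pairwise compatibility conditions hold.
Pairwise compatibility: gcd(m_i, m_j) must divide a_i - a_j for every pair.
Merge one congruence at a time:
  Start: x ≡ 0 (mod 18).
  Combine with x ≡ 3 (mod 15): gcd(18, 15) = 3; 3 - 0 = 3, which IS divisible by 3, so compatible.
    Write x = 0 + 18·t and substitute into x ≡ 3 (mod 15): 18·t ≡ 3 − 0 = 3 (mod 15).
    Divide the congruence (and modulus) by g = 3: 6·t ≡ 1 (mod 5).
    Reduce coefficients mod 5: 1·t ≡ 1 (mod 5).
    So t ≡ 1 (mod 5).
    Then x = 0 + 18·1 = 18, valid modulo lcm(18, 15) = 90: x ≡ 18 (mod 90).
  Combine with x ≡ 6 (mod 21): gcd(90, 21) = 3; 6 - 18 = -12, which IS divisible by 3, so compatible.
    Write x = 18 + 90·t and substitute into x ≡ 6 (mod 21): 90·t ≡ 6 − 18 = -12 (mod 21).
    Divide the congruence (and modulus) by g = 3: 30·t ≡ -4 (mod 7).
    Reduce coefficients mod 7: 2·t ≡ 3 (mod 7).
    The inverse of 2 mod 7 is 4 (since 2·4 = 8 = 1·7 + 1), so t ≡ 4·3 = 12 ≡ 5 (mod 7).
    Then x = 18 + 90·5 = 468, valid modulo lcm(90, 21) = 630: x ≡ 468 (mod 630).
Verify: 468 mod 18 = 0, 468 mod 15 = 3, 468 mod 21 = 6.

x ≡ 468 (mod 630).


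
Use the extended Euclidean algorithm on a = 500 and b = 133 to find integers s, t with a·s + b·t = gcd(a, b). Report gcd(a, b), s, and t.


Euclidean algorithm on (500, 133) — divide until remainder is 0:
  500 = 3 · 133 + 101
  133 = 1 · 101 + 32
  101 = 3 · 32 + 5
  32 = 6 · 5 + 2
  5 = 2 · 2 + 1
  2 = 2 · 1 + 0
gcd(500, 133) = 1.
Track Bezout coefficients alongside the remainders: start with r₀ = 500 = a·1 + b·0 (s = 1, t = 0) and r₁ = 133 = a·0 + b·1 (s = 0, t = 1); each new remainder r_{k+1} = r_{k-1} − q_k·r_k inherits s_{k+1} = s_{k-1} − q_k·s_k, t_{k+1} = t_{k-1} − q_k·t_k, so r_k = a·s_k + b·t_k at every step:
  q = 3: r = 101, s = 1 − 3·0 = 1, t = 0 − 3·1 = -3  (check: 500·1 + 133·(-3) = 101)
  q = 1: r = 32, s = 0 − 1·1 = -1, t = 1 − 1·(-3) = 4  (check: 500·(-1) + 133·4 = 32)
  q = 3: r = 5, s = 1 − 3·(-1) = 4, t = -3 − 3·4 = -15  (check: 500·4 + 133·(-15) = 5)
  q = 6: r = 2, s = -1 − 6·4 = -25, t = 4 − 6·(-15) = 94  (check: 500·(-25) + 133·94 = 2)
  q = 2: r = 1, s = 4 − 2·(-25) = 54, t = -15 − 2·94 = -203  (check: 500·54 + 133·(-203) = 1)
The row with r = 1 (the gcd) gives the Bezout coefficients s = 54, t = -203.
Result: 500 · (54) + 133 · (-203) = 1.

gcd(500, 133) = 1; s = 54, t = -203 (check: 500·54 + 133·(-203) = 1).


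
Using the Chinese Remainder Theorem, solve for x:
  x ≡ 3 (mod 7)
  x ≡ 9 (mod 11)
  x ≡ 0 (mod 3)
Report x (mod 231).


Moduli 7, 11, 3 are pairwise coprime; by CRT there is a unique solution modulo M = 7 · 11 · 3 = 231.
Solve pairwise, accumulating the modulus:
  Start with x ≡ 3 (mod 7).
  Combine with x ≡ 9 (mod 11): since gcd(7, 11) = 1, we get a unique residue mod 77.
    Write x = 3 + 7·t and substitute into x ≡ 9 (mod 11): 7·t ≡ 9 − 3 = 6 (mod 11).
    The inverse of 7 mod 11 is 8 (since 7·8 = 56 = 5·11 + 1), so t ≡ 8·6 = 48 ≡ 4 (mod 11).
    Then x = 3 + 7·4 = 31, valid modulo lcm(7, 11) = 77: x ≡ 31 (mod 77).
  Combine with x ≡ 0 (mod 3): since gcd(77, 3) = 1, we get a unique residue mod 231.
    Write x = 31 + 77·t and substitute into x ≡ 0 (mod 3): 77·t ≡ 0 − 31 = -31 (mod 3).
    Reduce coefficients mod 3: 2·t ≡ 2 (mod 3).
    The inverse of 2 mod 3 is 2 (since 2·2 = 4 = 1·3 + 1), so t ≡ 2·2 = 4 ≡ 1 (mod 3).
    Then x = 31 + 77·1 = 108, valid modulo lcm(77, 3) = 231: x ≡ 108 (mod 231).
Verify: 108 mod 7 = 3 ✓, 108 mod 11 = 9 ✓, 108 mod 3 = 0 ✓.

x ≡ 108 (mod 231).


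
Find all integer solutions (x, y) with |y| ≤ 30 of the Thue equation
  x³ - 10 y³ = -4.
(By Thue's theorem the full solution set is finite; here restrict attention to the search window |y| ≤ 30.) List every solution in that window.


The equation is x³ - 10y³ = -4. For fixed y, x³ = 10·y³ − 4, so a solution requires the RHS to be a perfect cube.
Strategy: iterate y from -30 to 30, compute RHS = 10·y³ − 4, and check whether it is a (positive or negative) perfect cube.
Check small values of y:
  y = 0: RHS = -4 is not a perfect cube.
  y = 1: RHS = 6 is not a perfect cube.
  y = -1: RHS = -14 is not a perfect cube.
  y = 2: RHS = 76 is not a perfect cube.
  y = -2: RHS = -84 is not a perfect cube.
  y = 3: RHS = 266 is not a perfect cube.
  y = -3: RHS = -274 is not a perfect cube.
Continuing the search up to |y| = 30 finds no solutions either.
No (x, y) in the scanned range satisfies the equation.

No integer solutions with |y| ≤ 30.


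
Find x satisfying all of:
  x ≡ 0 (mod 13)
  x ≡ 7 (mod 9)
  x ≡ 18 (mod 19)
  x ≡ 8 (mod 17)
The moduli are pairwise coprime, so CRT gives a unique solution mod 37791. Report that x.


Product of moduli M = 13 · 9 · 19 · 17 = 37791.
Merge one congruence at a time:
  Start: x ≡ 0 (mod 13).
  Combine with x ≡ 7 (mod 9); new modulus lcm = 117.
    Write x = 0 + 13·t and substitute into x ≡ 7 (mod 9): 13·t ≡ 7 − 0 = 7 (mod 9).
    Reduce coefficients mod 9: 4·t ≡ 7 (mod 9).
    The inverse of 4 mod 9 is 7 (since 4·7 = 28 = 3·9 + 1), so t ≡ 7·7 = 49 ≡ 4 (mod 9).
    Then x = 0 + 13·4 = 52, valid modulo lcm(13, 9) = 117: x ≡ 52 (mod 117).
  Combine with x ≡ 18 (mod 19); new modulus lcm = 2223.
    Write x = 52 + 117·t and substitute into x ≡ 18 (mod 19): 117·t ≡ 18 − 52 = -34 (mod 19).
    Reduce coefficients mod 19: 3·t ≡ 4 (mod 19).
    The inverse of 3 mod 19 is 13 (since 3·13 = 39 = 2·19 + 1), so t ≡ 13·4 = 52 ≡ 14 (mod 19).
    Then x = 52 + 117·14 = 1690, valid modulo lcm(117, 19) = 2223: x ≡ 1690 (mod 2223).
  Combine with x ≡ 8 (mod 17); new modulus lcm = 37791.
    Write x = 1690 + 2223·t and substitute into x ≡ 8 (mod 17): 2223·t ≡ 8 − 1690 = -1682 (mod 17).
    Reduce coefficients mod 17: 13·t ≡ 1 (mod 17).
    The inverse of 13 mod 17 is 4 (since 13·4 = 52 = 3·17 + 1), so t ≡ 4·1 = 4 ≡ 4 (mod 17).
    Then x = 1690 + 2223·4 = 10582, valid modulo lcm(2223, 17) = 37791: x ≡ 10582 (mod 37791).
Verify against each original: 10582 mod 13 = 0, 10582 mod 9 = 7, 10582 mod 19 = 18, 10582 mod 17 = 8.

x ≡ 10582 (mod 37791).


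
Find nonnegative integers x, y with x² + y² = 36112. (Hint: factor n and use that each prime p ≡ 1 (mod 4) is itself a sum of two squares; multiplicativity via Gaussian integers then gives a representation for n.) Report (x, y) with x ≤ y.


Step 1: Factor n = 36112 = 2^4 · 37 · 61.
Step 2: Check the mod-4 condition on each prime factor: 2 = 2 (special); 37 ≡ 1 (mod 4), exponent 1; 61 ≡ 1 (mod 4), exponent 1.
All primes ≡ 3 (mod 4) appear to even exponent (or don't appear), so by the two-squares theorem n IS expressible as a sum of two squares.
Step 3: Build a representation. Group n = k² · m with k = 4 and m = 37 · 61 = 2257 (a product of primes ≡ 1 (mod 4)); a representation of m scales to one of n via (k·x)² + (k·y)² = k²(x² + y²). Each prime p ≡ 1 (mod 4) is itself a sum of two squares; find a² by testing p − a² for a perfect square:
  37: 37 − 1² = 36 = 6² ⇒ 37 = 1² + 6².
  61: 61 − 1² = 60, 61 − 2² = 57, 61 − 3² = 52, 61 − 4² = 45, 61 − 5² = 36 = 6² ⇒ 61 = 5² + 6².
  Combine using the Brahmagupta–Fibonacci identity (a² + b²)(c² + d²) = (ac − bd)² + (ad + bc)² = (ac + bd)² + (ad − bc)²:
  37 · 61 = 2257: from (1² + 6²)(5² + 6²), take (1·5 − 6·6, 1·6 + 6·5) = (5 − 36, 6 + 30) = (-31, 36); dropping signs (only squares matter) gives (31, 36); check 31² + 36² = 961 + 1296 = 2257 ✓.
  Scale by k = 4: (4·31, 4·36) = (124, 144).
Step 4: Order so x ≤ y and verify: 124² + 144² = 15376 + 20736 = 36112 = n. ✓

n = 36112 = 124² + 144² (one valid representation with x ≤ y).


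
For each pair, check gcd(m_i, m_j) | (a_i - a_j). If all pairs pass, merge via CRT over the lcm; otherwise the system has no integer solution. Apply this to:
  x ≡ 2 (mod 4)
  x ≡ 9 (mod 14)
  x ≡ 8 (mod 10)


Moduli 4, 14, 10 are not pairwise coprime, so CRT works modulo lcm(m_i) when all pairwise compatibility conditions hold.
Pairwise compatibility: gcd(m_i, m_j) must divide a_i - a_j for every pair.
Merge one congruence at a time:
  Start: x ≡ 2 (mod 4).
  Combine with x ≡ 9 (mod 14): gcd(4, 14) = 2, and 9 - 2 = 7 is NOT divisible by 2.
    ⇒ system is inconsistent (no integer solution).

No solution (the system is inconsistent).


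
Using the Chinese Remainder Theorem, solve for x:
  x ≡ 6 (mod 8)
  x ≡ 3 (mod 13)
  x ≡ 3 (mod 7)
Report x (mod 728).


Moduli 8, 13, 7 are pairwise coprime; by CRT there is a unique solution modulo M = 8 · 13 · 7 = 728.
Solve pairwise, accumulating the modulus:
  Start with x ≡ 6 (mod 8).
  Combine with x ≡ 3 (mod 13): since gcd(8, 13) = 1, we get a unique residue mod 104.
    Write x = 6 + 8·t and substitute into x ≡ 3 (mod 13): 8·t ≡ 3 − 6 = -3 (mod 13).
    Reduce coefficients mod 13: 8·t ≡ 10 (mod 13).
    The inverse of 8 mod 13 is 5 (since 8·5 = 40 = 3·13 + 1), so t ≡ 5·10 = 50 ≡ 11 (mod 13).
    Then x = 6 + 8·11 = 94, valid modulo lcm(8, 13) = 104: x ≡ 94 (mod 104).
  Combine with x ≡ 3 (mod 7): since gcd(104, 7) = 1, we get a unique residue mod 728.
    Write x = 94 + 104·t and substitute into x ≡ 3 (mod 7): 104·t ≡ 3 − 94 = -91 (mod 7).
    Reduce coefficients mod 7: 6·t ≡ 0 (mod 7).
    The inverse of 6 mod 7 is 6 (since 6·6 = 36 = 5·7 + 1), so t ≡ 6·0 = 0 ≡ 0 (mod 7).
    Then x = 94 + 104·0 = 94, valid modulo lcm(104, 7) = 728: x ≡ 94 (mod 728).
Verify: 94 mod 8 = 6 ✓, 94 mod 13 = 3 ✓, 94 mod 7 = 3 ✓.

x ≡ 94 (mod 728).


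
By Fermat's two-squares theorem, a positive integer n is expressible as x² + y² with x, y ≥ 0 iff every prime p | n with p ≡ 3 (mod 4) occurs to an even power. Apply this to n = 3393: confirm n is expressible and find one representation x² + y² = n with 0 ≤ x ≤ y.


Step 1: Factor n = 3393 = 3^2 · 13 · 29.
Step 2: Check the mod-4 condition on each prime factor: 3 ≡ 3 (mod 4), exponent 2 (must be even); 13 ≡ 1 (mod 4), exponent 1; 29 ≡ 1 (mod 4), exponent 1.
All primes ≡ 3 (mod 4) appear to even exponent (or don't appear), so by the two-squares theorem n IS expressible as a sum of two squares.
Step 3: Build a representation. Group n = k² · m with k = 3 and m = 13 · 29 = 377 (a product of primes ≡ 1 (mod 4)); a representation of m scales to one of n via (k·x)² + (k·y)² = k²(x² + y²). Each prime p ≡ 1 (mod 4) is itself a sum of two squares; find a² by testing p − a² for a perfect square:
  13: 13 − 1² = 12, 13 − 2² = 9 = 3² ⇒ 13 = 2² + 3².
  29: 29 − 1² = 28, 29 − 2² = 25 = 5² ⇒ 29 = 2² + 5².
  Combine using the Brahmagupta–Fibonacci identity (a² + b²)(c² + d²) = (ac − bd)² + (ad + bc)² = (ac + bd)² + (ad − bc)²:
  13 · 29 = 377: from (2² + 3²)(2² + 5²), take (2·2 − 3·5, 2·5 + 3·2) = (4 − 15, 10 + 6) = (-11, 16); dropping signs (only squares matter) gives (11, 16); check 11² + 16² = 121 + 256 = 377 ✓.
  Scale by k = 3: (3·11, 3·16) = (33, 48).
Step 4: Order so x ≤ y and verify: 33² + 48² = 1089 + 2304 = 3393 = n. ✓

n = 3393 = 33² + 48² (one valid representation with x ≤ y).


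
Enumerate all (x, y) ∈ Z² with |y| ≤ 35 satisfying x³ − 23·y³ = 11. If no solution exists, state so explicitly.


The equation is x³ - 23y³ = 11. For fixed y, x³ = 23·y³ + 11, so a solution requires the RHS to be a perfect cube.
Strategy: iterate y from -35 to 35, compute RHS = 23·y³ + 11, and check whether it is a (positive or negative) perfect cube.
Check small values of y:
  y = 0: RHS = 11 is not a perfect cube.
  y = 1: RHS = 34 is not a perfect cube.
  y = -1: RHS = -12 is not a perfect cube.
  y = 2: RHS = 195 is not a perfect cube.
  y = -2: RHS = -173 is not a perfect cube.
  y = 3: RHS = 632 is not a perfect cube.
  y = -3: RHS = -610 is not a perfect cube.
Continuing the search up to |y| = 35 finds no solutions either.
No (x, y) in the scanned range satisfies the equation.

No integer solutions with |y| ≤ 35.


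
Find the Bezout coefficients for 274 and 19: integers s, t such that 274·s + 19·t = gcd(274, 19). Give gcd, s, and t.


Euclidean algorithm on (274, 19) — divide until remainder is 0:
  274 = 14 · 19 + 8
  19 = 2 · 8 + 3
  8 = 2 · 3 + 2
  3 = 1 · 2 + 1
  2 = 2 · 1 + 0
gcd(274, 19) = 1.
Track Bezout coefficients alongside the remainders: start with r₀ = 274 = a·1 + b·0 (s = 1, t = 0) and r₁ = 19 = a·0 + b·1 (s = 0, t = 1); each new remainder r_{k+1} = r_{k-1} − q_k·r_k inherits s_{k+1} = s_{k-1} − q_k·s_k, t_{k+1} = t_{k-1} − q_k·t_k, so r_k = a·s_k + b·t_k at every step:
  q = 14: r = 8, s = 1 − 14·0 = 1, t = 0 − 14·1 = -14  (check: 274·1 + 19·(-14) = 8)
  q = 2: r = 3, s = 0 − 2·1 = -2, t = 1 − 2·(-14) = 29  (check: 274·(-2) + 19·29 = 3)
  q = 2: r = 2, s = 1 − 2·(-2) = 5, t = -14 − 2·29 = -72  (check: 274·5 + 19·(-72) = 2)
  q = 1: r = 1, s = -2 − 1·5 = -7, t = 29 − 1·(-72) = 101  (check: 274·(-7) + 19·101 = 1)
The row with r = 1 (the gcd) gives the Bezout coefficients s = -7, t = 101.
Result: 274 · (-7) + 19 · (101) = 1.

gcd(274, 19) = 1; s = -7, t = 101 (check: 274·(-7) + 19·101 = 1).


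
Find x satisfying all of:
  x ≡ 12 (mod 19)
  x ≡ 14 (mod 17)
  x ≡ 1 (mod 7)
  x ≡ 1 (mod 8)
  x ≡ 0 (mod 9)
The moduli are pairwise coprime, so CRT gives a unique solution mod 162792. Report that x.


Product of moduli M = 19 · 17 · 7 · 8 · 9 = 162792.
Merge one congruence at a time:
  Start: x ≡ 12 (mod 19).
  Combine with x ≡ 14 (mod 17); new modulus lcm = 323.
    Write x = 12 + 19·t and substitute into x ≡ 14 (mod 17): 19·t ≡ 14 − 12 = 2 (mod 17).
    Reduce coefficients mod 17: 2·t ≡ 2 (mod 17).
    The inverse of 2 mod 17 is 9 (since 2·9 = 18 = 1·17 + 1), so t ≡ 9·2 = 18 ≡ 1 (mod 17).
    Then x = 12 + 19·1 = 31, valid modulo lcm(19, 17) = 323: x ≡ 31 (mod 323).
  Combine with x ≡ 1 (mod 7); new modulus lcm = 2261.
    Write x = 31 + 323·t and substitute into x ≡ 1 (mod 7): 323·t ≡ 1 − 31 = -30 (mod 7).
    Reduce coefficients mod 7: 1·t ≡ 5 (mod 7).
    So t ≡ 5 (mod 7).
    Then x = 31 + 323·5 = 1646, valid modulo lcm(323, 7) = 2261: x ≡ 1646 (mod 2261).
  Combine with x ≡ 1 (mod 8); new modulus lcm = 18088.
    Write x = 1646 + 2261·t and substitute into x ≡ 1 (mod 8): 2261·t ≡ 1 − 1646 = -1645 (mod 8).
    Reduce coefficients mod 8: 5·t ≡ 3 (mod 8).
    The inverse of 5 mod 8 is 5 (since 5·5 = 25 = 3·8 + 1), so t ≡ 5·3 = 15 ≡ 7 (mod 8).
    Then x = 1646 + 2261·7 = 17473, valid modulo lcm(2261, 8) = 18088: x ≡ 17473 (mod 18088).
  Combine with x ≡ 0 (mod 9); new modulus lcm = 162792.
    Write x = 17473 + 18088·t and substitute into x ≡ 0 (mod 9): 18088·t ≡ 0 − 17473 = -17473 (mod 9).
    Reduce coefficients mod 9: 7·t ≡ 5 (mod 9).
    The inverse of 7 mod 9 is 4 (since 7·4 = 28 = 3·9 + 1), so t ≡ 4·5 = 20 ≡ 2 (mod 9).
    Then x = 17473 + 18088·2 = 53649, valid modulo lcm(18088, 9) = 162792: x ≡ 53649 (mod 162792).
Verify against each original: 53649 mod 19 = 12, 53649 mod 17 = 14, 53649 mod 7 = 1, 53649 mod 8 = 1, 53649 mod 9 = 0.

x ≡ 53649 (mod 162792).


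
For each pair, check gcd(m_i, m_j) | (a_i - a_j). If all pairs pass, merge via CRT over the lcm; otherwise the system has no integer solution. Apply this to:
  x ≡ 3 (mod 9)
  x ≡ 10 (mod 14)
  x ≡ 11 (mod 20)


Moduli 9, 14, 20 are not pairwise coprime, so CRT works modulo lcm(m_i) when all pairwise compatibility conditions hold.
Pairwise compatibility: gcd(m_i, m_j) must divide a_i - a_j for every pair.
Merge one congruence at a time:
  Start: x ≡ 3 (mod 9).
  Combine with x ≡ 10 (mod 14): gcd(9, 14) = 1; 10 - 3 = 7, which IS divisible by 1, so compatible.
    Write x = 3 + 9·t and substitute into x ≡ 10 (mod 14): 9·t ≡ 10 − 3 = 7 (mod 14).
    The inverse of 9 mod 14 is 11 (since 9·11 = 99 = 7·14 + 1), so t ≡ 11·7 = 77 ≡ 7 (mod 14).
    Then x = 3 + 9·7 = 66, valid modulo lcm(9, 14) = 126: x ≡ 66 (mod 126).
  Combine with x ≡ 11 (mod 20): gcd(126, 20) = 2, and 11 - 66 = -55 is NOT divisible by 2.
    ⇒ system is inconsistent (no integer solution).

No solution (the system is inconsistent).


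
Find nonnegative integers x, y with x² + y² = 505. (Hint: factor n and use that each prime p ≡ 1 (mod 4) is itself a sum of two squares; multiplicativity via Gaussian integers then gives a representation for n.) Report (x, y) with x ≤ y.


Step 1: Factor n = 505 = 5 · 101.
Step 2: Check the mod-4 condition on each prime factor: 5 ≡ 1 (mod 4), exponent 1; 101 ≡ 1 (mod 4), exponent 1.
All primes ≡ 3 (mod 4) appear to even exponent (or don't appear), so by the two-squares theorem n IS expressible as a sum of two squares.
Step 3: Build a representation. Here n = 5 · 101 is a product of primes ≡ 1 (mod 4). Each prime p ≡ 1 (mod 4) is itself a sum of two squares; find a² by testing p − a² for a perfect square:
  5: 5 − 1² = 4 = 2² ⇒ 5 = 1² + 2².
  101: 101 − 1² = 100 = 10² ⇒ 101 = 1² + 10².
  Combine using the Brahmagupta–Fibonacci identity (a² + b²)(c² + d²) = (ac − bd)² + (ad + bc)² = (ac + bd)² + (ad − bc)²:
  5 · 101 = 505: from (1² + 2²)(1² + 10²), take (1·1 − 2·10, 1·10 + 2·1) = (1 − 20, 10 + 2) = (-19, 12); dropping signs (only squares matter) gives (19, 12); check 19² + 12² = 361 + 144 = 505 ✓.
Step 4: Order so x ≤ y and verify: 12² + 19² = 144 + 361 = 505 = n. ✓

n = 505 = 12² + 19² (one valid representation with x ≤ y).


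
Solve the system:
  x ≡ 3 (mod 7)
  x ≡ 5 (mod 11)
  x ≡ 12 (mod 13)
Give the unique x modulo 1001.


Moduli 7, 11, 13 are pairwise coprime; by CRT there is a unique solution modulo M = 7 · 11 · 13 = 1001.
Solve pairwise, accumulating the modulus:
  Start with x ≡ 3 (mod 7).
  Combine with x ≡ 5 (mod 11): since gcd(7, 11) = 1, we get a unique residue mod 77.
    Write x = 3 + 7·t and substitute into x ≡ 5 (mod 11): 7·t ≡ 5 − 3 = 2 (mod 11).
    The inverse of 7 mod 11 is 8 (since 7·8 = 56 = 5·11 + 1), so t ≡ 8·2 = 16 ≡ 5 (mod 11).
    Then x = 3 + 7·5 = 38, valid modulo lcm(7, 11) = 77: x ≡ 38 (mod 77).
  Combine with x ≡ 12 (mod 13): since gcd(77, 13) = 1, we get a unique residue mod 1001.
    Write x = 38 + 77·t and substitute into x ≡ 12 (mod 13): 77·t ≡ 12 − 38 = -26 (mod 13).
    Reduce coefficients mod 13: 12·t ≡ 0 (mod 13).
    The inverse of 12 mod 13 is 12 (since 12·12 = 144 = 11·13 + 1), so t ≡ 12·0 = 0 ≡ 0 (mod 13).
    Then x = 38 + 77·0 = 38, valid modulo lcm(77, 13) = 1001: x ≡ 38 (mod 1001).
Verify: 38 mod 7 = 3 ✓, 38 mod 11 = 5 ✓, 38 mod 13 = 12 ✓.

x ≡ 38 (mod 1001).


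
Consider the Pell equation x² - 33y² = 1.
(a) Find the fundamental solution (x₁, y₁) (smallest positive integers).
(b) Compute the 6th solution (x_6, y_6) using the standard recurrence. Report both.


Step 1: Find the fundamental solution (x₁, y₁) of x² - 33y² = 1.
  Expand √33 as a continued fraction. a₀ = ⌊√33⌋ = 5; iterate m_{k+1} = d_k·a_k − m_k, d_{k+1} = (33 − m_{k+1}²)/d_k, a_{k+1} = ⌊(a₀ + m_{k+1})/d_{k+1}⌋ (starting m₀ = 0, d₀ = 1), with convergents p_k = a_k·p_{k-1} + p_{k-2}, q_k = a_k·q_{k-1} + q_{k-2} (p₋₁ = 1, q₋₁ = 0):
  k = 0: a₀ = 5; p₀/q₀ = 5/1; p₀² − 33·q₀² = 25 − 33 = -8.
  k = 1: m = 5, d = 8, a = ⌊(5 + 5)/8⌋ = 1; p/q = (1·5 + 1)/(1·1 + 0) = 6/1; p² − 33·q² = 36 − 33 = 3.
  k = 2: m = 3, d = 3, a = ⌊(5 + 3)/3⌋ = 2; p/q = (2·6 + 5)/(2·1 + 1) = 17/3; p² − 33·q² = 289 − 297 = -8.
  k = 3: m = 3, d = 8, a = ⌊(5 + 3)/8⌋ = 1; p/q = (1·17 + 6)/(1·3 + 1) = 23/4; p² − 33·q² = 529 − 528 = 1.
  The first convergent with p² − 33·q² = 1 gives the fundamental solution (x₁, y₁) = (23, 4).
Step 2: Apply the recurrence (x_{n+1}, y_{n+1}) = (x₁x_n + 33y₁y_n, x₁y_n + y₁x_n) repeatedly.
  From (x_1, y_1) = (23, 4): x_2 = 23·23 + 33·4·4 = 1057; y_2 = 23·4 + 4·23 = 184.
  From (x_2, y_2) = (1057, 184): x_3 = 23·1057 + 33·4·184 = 48599; y_3 = 23·184 + 4·1057 = 8460.
  From (x_3, y_3) = (48599, 8460): x_4 = 23·48599 + 33·4·8460 = 2234497; y_4 = 23·8460 + 4·48599 = 388976.
  From (x_4, y_4) = (2234497, 388976): x_5 = 23·2234497 + 33·4·388976 = 102738263; y_5 = 23·388976 + 4·2234497 = 17884436.
  From (x_5, y_5) = (102738263, 17884436): x_6 = 23·102738263 + 33·4·17884436 = 4723725601; y_6 = 23·17884436 + 4·102738263 = 822295080.
Step 3: Verify x_6² - 33·y_6² = 22313583553542811201 - 22313583553542811200 = 1 (should be 1). ✓

(x_1, y_1) = (23, 4); (x_6, y_6) = (4723725601, 822295080).


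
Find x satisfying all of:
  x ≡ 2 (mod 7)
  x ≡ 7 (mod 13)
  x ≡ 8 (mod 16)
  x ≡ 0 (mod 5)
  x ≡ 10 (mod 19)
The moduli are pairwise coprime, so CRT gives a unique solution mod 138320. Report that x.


Product of moduli M = 7 · 13 · 16 · 5 · 19 = 138320.
Merge one congruence at a time:
  Start: x ≡ 2 (mod 7).
  Combine with x ≡ 7 (mod 13); new modulus lcm = 91.
    Write x = 2 + 7·t and substitute into x ≡ 7 (mod 13): 7·t ≡ 7 − 2 = 5 (mod 13).
    The inverse of 7 mod 13 is 2 (since 7·2 = 14 = 1·13 + 1), so t ≡ 2·5 = 10 ≡ 10 (mod 13).
    Then x = 2 + 7·10 = 72, valid modulo lcm(7, 13) = 91: x ≡ 72 (mod 91).
  Combine with x ≡ 8 (mod 16); new modulus lcm = 1456.
    Write x = 72 + 91·t and substitute into x ≡ 8 (mod 16): 91·t ≡ 8 − 72 = -64 (mod 16).
    Reduce coefficients mod 16: 11·t ≡ 0 (mod 16).
    The inverse of 11 mod 16 is 3 (since 11·3 = 33 = 2·16 + 1), so t ≡ 3·0 = 0 ≡ 0 (mod 16).
    Then x = 72 + 91·0 = 72, valid modulo lcm(91, 16) = 1456: x ≡ 72 (mod 1456).
  Combine with x ≡ 0 (mod 5); new modulus lcm = 7280.
    Write x = 72 + 1456·t and substitute into x ≡ 0 (mod 5): 1456·t ≡ 0 − 72 = -72 (mod 5).
    Reduce coefficients mod 5: 1·t ≡ 3 (mod 5).
    So t ≡ 3 (mod 5).
    Then x = 72 + 1456·3 = 4440, valid modulo lcm(1456, 5) = 7280: x ≡ 4440 (mod 7280).
  Combine with x ≡ 10 (mod 19); new modulus lcm = 138320.
    Write x = 4440 + 7280·t and substitute into x ≡ 10 (mod 19): 7280·t ≡ 10 − 4440 = -4430 (mod 19).
    Reduce coefficients mod 19: 3·t ≡ 16 (mod 19).
    The inverse of 3 mod 19 is 13 (since 3·13 = 39 = 2·19 + 1), so t ≡ 13·16 = 208 ≡ 18 (mod 19).
    Then x = 4440 + 7280·18 = 135480, valid modulo lcm(7280, 19) = 138320: x ≡ 135480 (mod 138320).
Verify against each original: 135480 mod 7 = 2, 135480 mod 13 = 7, 135480 mod 16 = 8, 135480 mod 5 = 0, 135480 mod 19 = 10.

x ≡ 135480 (mod 138320).


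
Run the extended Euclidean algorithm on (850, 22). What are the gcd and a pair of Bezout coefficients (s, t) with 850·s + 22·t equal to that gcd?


Euclidean algorithm on (850, 22) — divide until remainder is 0:
  850 = 38 · 22 + 14
  22 = 1 · 14 + 8
  14 = 1 · 8 + 6
  8 = 1 · 6 + 2
  6 = 3 · 2 + 0
gcd(850, 22) = 2.
Track Bezout coefficients alongside the remainders: start with r₀ = 850 = a·1 + b·0 (s = 1, t = 0) and r₁ = 22 = a·0 + b·1 (s = 0, t = 1); each new remainder r_{k+1} = r_{k-1} − q_k·r_k inherits s_{k+1} = s_{k-1} − q_k·s_k, t_{k+1} = t_{k-1} − q_k·t_k, so r_k = a·s_k + b·t_k at every step:
  q = 38: r = 14, s = 1 − 38·0 = 1, t = 0 − 38·1 = -38  (check: 850·1 + 22·(-38) = 14)
  q = 1: r = 8, s = 0 − 1·1 = -1, t = 1 − 1·(-38) = 39  (check: 850·(-1) + 22·39 = 8)
  q = 1: r = 6, s = 1 − 1·(-1) = 2, t = -38 − 1·39 = -77  (check: 850·2 + 22·(-77) = 6)
  q = 1: r = 2, s = -1 − 1·2 = -3, t = 39 − 1·(-77) = 116  (check: 850·(-3) + 22·116 = 2)
The row with r = 2 (the gcd) gives the Bezout coefficients s = -3, t = 116.
Result: 850 · (-3) + 22 · (116) = 2.

gcd(850, 22) = 2; s = -3, t = 116 (check: 850·(-3) + 22·116 = 2).


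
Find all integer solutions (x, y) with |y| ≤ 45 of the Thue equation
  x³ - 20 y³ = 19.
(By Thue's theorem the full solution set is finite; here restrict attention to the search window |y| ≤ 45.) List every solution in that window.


The equation is x³ - 20y³ = 19. For fixed y, x³ = 20·y³ + 19, so a solution requires the RHS to be a perfect cube.
Strategy: iterate y from -45 to 45, compute RHS = 20·y³ + 19, and check whether it is a (positive or negative) perfect cube.
Check small values of y:
  y = 0: RHS = 19 is not a perfect cube.
  y = 1: RHS = 39 is not a perfect cube.
  y = -1: RHS = -1 = (-1)³ ⇒ x = -1 works.
  y = 2: RHS = 179 is not a perfect cube.
  y = -2: RHS = -141 is not a perfect cube.
  y = 3: RHS = 559 is not a perfect cube.
  y = -3: RHS = -521 is not a perfect cube.
Continuing the search up to |y| = 45 finds no further solutions beyond those listed.
Collected solutions: (-1, -1).

Solutions (with |y| ≤ 45): (-1, -1).


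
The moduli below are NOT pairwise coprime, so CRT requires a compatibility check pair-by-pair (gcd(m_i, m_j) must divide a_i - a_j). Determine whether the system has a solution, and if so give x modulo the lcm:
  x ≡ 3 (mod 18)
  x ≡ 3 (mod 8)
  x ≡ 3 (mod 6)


Moduli 18, 8, 6 are not pairwise coprime, so CRT works modulo lcm(m_i) when all pairwise compatibility conditions hold.
Pairwise compatibility: gcd(m_i, m_j) must divide a_i - a_j for every pair.
Merge one congruence at a time:
  Start: x ≡ 3 (mod 18).
  Combine with x ≡ 3 (mod 8): gcd(18, 8) = 2; 3 - 3 = 0, which IS divisible by 2, so compatible.
    Write x = 3 + 18·t and substitute into x ≡ 3 (mod 8): 18·t ≡ 3 − 3 = 0 (mod 8).
    Divide the congruence (and modulus) by g = 2: 9·t ≡ 0 (mod 4).
    Reduce coefficients mod 4: 1·t ≡ 0 (mod 4).
    So t ≡ 0 (mod 4).
    Then x = 3 + 18·0 = 3, valid modulo lcm(18, 8) = 72: x ≡ 3 (mod 72).
  Combine with x ≡ 3 (mod 6): gcd(72, 6) = 6; 3 - 3 = 0, which IS divisible by 6, so compatible.
    Write x = 3 + 72·t and substitute into x ≡ 3 (mod 6): 72·t ≡ 3 − 3 = 0 (mod 6).
    Divide the congruence (and modulus) by g = 6: 12·t ≡ 0 (mod 1).
    Modulo 1 every t works; take t = 0.
    Then x = 3 + 72·0 = 3, valid modulo lcm(72, 6) = 72: x ≡ 3 (mod 72).
Verify: 3 mod 18 = 3, 3 mod 8 = 3, 3 mod 6 = 3.

x ≡ 3 (mod 72).


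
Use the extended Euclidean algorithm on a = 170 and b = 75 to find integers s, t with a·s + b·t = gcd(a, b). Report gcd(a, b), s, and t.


Euclidean algorithm on (170, 75) — divide until remainder is 0:
  170 = 2 · 75 + 20
  75 = 3 · 20 + 15
  20 = 1 · 15 + 5
  15 = 3 · 5 + 0
gcd(170, 75) = 5.
Track Bezout coefficients alongside the remainders: start with r₀ = 170 = a·1 + b·0 (s = 1, t = 0) and r₁ = 75 = a·0 + b·1 (s = 0, t = 1); each new remainder r_{k+1} = r_{k-1} − q_k·r_k inherits s_{k+1} = s_{k-1} − q_k·s_k, t_{k+1} = t_{k-1} − q_k·t_k, so r_k = a·s_k + b·t_k at every step:
  q = 2: r = 20, s = 1 − 2·0 = 1, t = 0 − 2·1 = -2  (check: 170·1 + 75·(-2) = 20)
  q = 3: r = 15, s = 0 − 3·1 = -3, t = 1 − 3·(-2) = 7  (check: 170·(-3) + 75·7 = 15)
  q = 1: r = 5, s = 1 − 1·(-3) = 4, t = -2 − 1·7 = -9  (check: 170·4 + 75·(-9) = 5)
The row with r = 5 (the gcd) gives the Bezout coefficients s = 4, t = -9.
Result: 170 · (4) + 75 · (-9) = 5.

gcd(170, 75) = 5; s = 4, t = -9 (check: 170·4 + 75·(-9) = 5).


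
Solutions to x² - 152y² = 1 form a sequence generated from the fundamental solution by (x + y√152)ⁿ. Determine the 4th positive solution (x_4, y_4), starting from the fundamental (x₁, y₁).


Step 1: Find the fundamental solution (x₁, y₁) of x² - 152y² = 1.
  Expand √152 as a continued fraction. a₀ = ⌊√152⌋ = 12; iterate m_{k+1} = d_k·a_k − m_k, d_{k+1} = (152 − m_{k+1}²)/d_k, a_{k+1} = ⌊(a₀ + m_{k+1})/d_{k+1}⌋ (starting m₀ = 0, d₀ = 1), with convergents p_k = a_k·p_{k-1} + p_{k-2}, q_k = a_k·q_{k-1} + q_{k-2} (p₋₁ = 1, q₋₁ = 0):
  k = 0: a₀ = 12; p₀/q₀ = 12/1; p₀² − 152·q₀² = 144 − 152 = -8.
  k = 1: m = 12, d = 8, a = ⌊(12 + 12)/8⌋ = 3; p/q = (3·12 + 1)/(3·1 + 0) = 37/3; p² − 152·q² = 1369 − 1368 = 1.
  The first convergent with p² − 152·q² = 1 gives the fundamental solution (x₁, y₁) = (37, 3).
Step 2: Apply the recurrence (x_{n+1}, y_{n+1}) = (x₁x_n + 152y₁y_n, x₁y_n + y₁x_n) repeatedly.
  From (x_1, y_1) = (37, 3): x_2 = 37·37 + 152·3·3 = 2737; y_2 = 37·3 + 3·37 = 222.
  From (x_2, y_2) = (2737, 222): x_3 = 37·2737 + 152·3·222 = 202501; y_3 = 37·222 + 3·2737 = 16425.
  From (x_3, y_3) = (202501, 16425): x_4 = 37·202501 + 152·3·16425 = 14982337; y_4 = 37·16425 + 3·202501 = 1215228.
Step 3: Verify x_4² - 152·y_4² = 224470421981569 - 224470421981568 = 1 (should be 1). ✓

(x_1, y_1) = (37, 3); (x_4, y_4) = (14982337, 1215228).


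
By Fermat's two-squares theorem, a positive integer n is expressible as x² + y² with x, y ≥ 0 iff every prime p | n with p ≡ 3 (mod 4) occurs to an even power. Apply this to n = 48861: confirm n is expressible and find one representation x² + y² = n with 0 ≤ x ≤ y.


Step 1: Factor n = 48861 = 3^2 · 61 · 89.
Step 2: Check the mod-4 condition on each prime factor: 3 ≡ 3 (mod 4), exponent 2 (must be even); 61 ≡ 1 (mod 4), exponent 1; 89 ≡ 1 (mod 4), exponent 1.
All primes ≡ 3 (mod 4) appear to even exponent (or don't appear), so by the two-squares theorem n IS expressible as a sum of two squares.
Step 3: Build a representation. Group n = k² · m with k = 3 and m = 61 · 89 = 5429 (a product of primes ≡ 1 (mod 4)); a representation of m scales to one of n via (k·x)² + (k·y)² = k²(x² + y²). Each prime p ≡ 1 (mod 4) is itself a sum of two squares; find a² by testing p − a² for a perfect square:
  61: 61 − 1² = 60, 61 − 2² = 57, 61 − 3² = 52, 61 − 4² = 45, 61 − 5² = 36 = 6² ⇒ 61 = 5² + 6².
  89: 89 − 1² = 88, 89 − 2² = 85, 89 − 3² = 80, 89 − 4² = 73, 89 − 5² = 64 = 8² ⇒ 89 = 5² + 8².
  Combine using the Brahmagupta–Fibonacci identity (a² + b²)(c² + d²) = (ac − bd)² + (ad + bc)² = (ac + bd)² + (ad − bc)²:
  61 · 89 = 5429: from (5² + 6²)(5² + 8²), take (5·5 − 6·8, 5·8 + 6·5) = (25 − 48, 40 + 30) = (-23, 70); dropping signs (only squares matter) gives (23, 70); check 23² + 70² = 529 + 4900 = 5429 ✓.
  Scale by k = 3: (3·23, 3·70) = (69, 210).
Step 4: Order so x ≤ y and verify: 69² + 210² = 4761 + 44100 = 48861 = n. ✓

n = 48861 = 69² + 210² (one valid representation with x ≤ y).


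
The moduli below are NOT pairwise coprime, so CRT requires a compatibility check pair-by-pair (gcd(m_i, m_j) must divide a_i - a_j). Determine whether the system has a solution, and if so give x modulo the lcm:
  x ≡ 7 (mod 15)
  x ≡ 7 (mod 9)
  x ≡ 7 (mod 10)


Moduli 15, 9, 10 are not pairwise coprime, so CRT works modulo lcm(m_i) when all pairwise compatibility conditions hold.
Pairwise compatibility: gcd(m_i, m_j) must divide a_i - a_j for every pair.
Merge one congruence at a time:
  Start: x ≡ 7 (mod 15).
  Combine with x ≡ 7 (mod 9): gcd(15, 9) = 3; 7 - 7 = 0, which IS divisible by 3, so compatible.
    Write x = 7 + 15·t and substitute into x ≡ 7 (mod 9): 15·t ≡ 7 − 7 = 0 (mod 9).
    Divide the congruence (and modulus) by g = 3: 5·t ≡ 0 (mod 3).
    Reduce coefficients mod 3: 2·t ≡ 0 (mod 3).
    The inverse of 2 mod 3 is 2 (since 2·2 = 4 = 1·3 + 1), so t ≡ 2·0 = 0 ≡ 0 (mod 3).
    Then x = 7 + 15·0 = 7, valid modulo lcm(15, 9) = 45: x ≡ 7 (mod 45).
  Combine with x ≡ 7 (mod 10): gcd(45, 10) = 5; 7 - 7 = 0, which IS divisible by 5, so compatible.
    Write x = 7 + 45·t and substitute into x ≡ 7 (mod 10): 45·t ≡ 7 − 7 = 0 (mod 10).
    Divide the congruence (and modulus) by g = 5: 9·t ≡ 0 (mod 2).
    Reduce coefficients mod 2: 1·t ≡ 0 (mod 2).
    So t ≡ 0 (mod 2).
    Then x = 7 + 45·0 = 7, valid modulo lcm(45, 10) = 90: x ≡ 7 (mod 90).
Verify: 7 mod 15 = 7, 7 mod 9 = 7, 7 mod 10 = 7.

x ≡ 7 (mod 90).


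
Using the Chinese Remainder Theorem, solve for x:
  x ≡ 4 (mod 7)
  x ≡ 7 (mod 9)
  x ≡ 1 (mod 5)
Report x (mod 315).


Moduli 7, 9, 5 are pairwise coprime; by CRT there is a unique solution modulo M = 7 · 9 · 5 = 315.
Solve pairwise, accumulating the modulus:
  Start with x ≡ 4 (mod 7).
  Combine with x ≡ 7 (mod 9): since gcd(7, 9) = 1, we get a unique residue mod 63.
    Write x = 4 + 7·t and substitute into x ≡ 7 (mod 9): 7·t ≡ 7 − 4 = 3 (mod 9).
    The inverse of 7 mod 9 is 4 (since 7·4 = 28 = 3·9 + 1), so t ≡ 4·3 = 12 ≡ 3 (mod 9).
    Then x = 4 + 7·3 = 25, valid modulo lcm(7, 9) = 63: x ≡ 25 (mod 63).
  Combine with x ≡ 1 (mod 5): since gcd(63, 5) = 1, we get a unique residue mod 315.
    Write x = 25 + 63·t and substitute into x ≡ 1 (mod 5): 63·t ≡ 1 − 25 = -24 (mod 5).
    Reduce coefficients mod 5: 3·t ≡ 1 (mod 5).
    The inverse of 3 mod 5 is 2 (since 3·2 = 6 = 1·5 + 1), so t ≡ 2·1 = 2 ≡ 2 (mod 5).
    Then x = 25 + 63·2 = 151, valid modulo lcm(63, 5) = 315: x ≡ 151 (mod 315).
Verify: 151 mod 7 = 4 ✓, 151 mod 9 = 7 ✓, 151 mod 5 = 1 ✓.

x ≡ 151 (mod 315).


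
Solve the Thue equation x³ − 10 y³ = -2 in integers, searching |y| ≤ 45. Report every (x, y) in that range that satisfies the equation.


The equation is x³ - 10y³ = -2. For fixed y, x³ = 10·y³ − 2, so a solution requires the RHS to be a perfect cube.
Strategy: iterate y from -45 to 45, compute RHS = 10·y³ − 2, and check whether it is a (positive or negative) perfect cube.
Check small values of y:
  y = 0: RHS = -2 is not a perfect cube.
  y = 1: RHS = 8 = (2)³ ⇒ x = 2 works.
  y = -1: RHS = -12 is not a perfect cube.
  y = 2: RHS = 78 is not a perfect cube.
  y = -2: RHS = -82 is not a perfect cube.
  y = 3: RHS = 268 is not a perfect cube.
  y = -3: RHS = -272 is not a perfect cube.
Continuing the search up to |y| = 45 finds no further solutions beyond those listed.
Collected solutions: (2, 1).

Solutions (with |y| ≤ 45): (2, 1).


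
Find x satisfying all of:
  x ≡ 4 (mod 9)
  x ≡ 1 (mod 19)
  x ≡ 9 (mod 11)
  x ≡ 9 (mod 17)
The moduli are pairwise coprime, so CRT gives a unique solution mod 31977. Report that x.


Product of moduli M = 9 · 19 · 11 · 17 = 31977.
Merge one congruence at a time:
  Start: x ≡ 4 (mod 9).
  Combine with x ≡ 1 (mod 19); new modulus lcm = 171.
    Write x = 4 + 9·t and substitute into x ≡ 1 (mod 19): 9·t ≡ 1 − 4 = -3 (mod 19).
    Reduce coefficients mod 19: 9·t ≡ 16 (mod 19).
    The inverse of 9 mod 19 is 17 (since 9·17 = 153 = 8·19 + 1), so t ≡ 17·16 = 272 ≡ 6 (mod 19).
    Then x = 4 + 9·6 = 58, valid modulo lcm(9, 19) = 171: x ≡ 58 (mod 171).
  Combine with x ≡ 9 (mod 11); new modulus lcm = 1881.
    Write x = 58 + 171·t and substitute into x ≡ 9 (mod 11): 171·t ≡ 9 − 58 = -49 (mod 11).
    Reduce coefficients mod 11: 6·t ≡ 6 (mod 11).
    The inverse of 6 mod 11 is 2 (since 6·2 = 12 = 1·11 + 1), so t ≡ 2·6 = 12 ≡ 1 (mod 11).
    Then x = 58 + 171·1 = 229, valid modulo lcm(171, 11) = 1881: x ≡ 229 (mod 1881).
  Combine with x ≡ 9 (mod 17); new modulus lcm = 31977.
    Write x = 229 + 1881·t and substitute into x ≡ 9 (mod 17): 1881·t ≡ 9 − 229 = -220 (mod 17).
    Reduce coefficients mod 17: 11·t ≡ 1 (mod 17).
    The inverse of 11 mod 17 is 14 (since 11·14 = 154 = 9·17 + 1), so t ≡ 14·1 = 14 ≡ 14 (mod 17).
    Then x = 229 + 1881·14 = 26563, valid modulo lcm(1881, 17) = 31977: x ≡ 26563 (mod 31977).
Verify against each original: 26563 mod 9 = 4, 26563 mod 19 = 1, 26563 mod 11 = 9, 26563 mod 17 = 9.

x ≡ 26563 (mod 31977).


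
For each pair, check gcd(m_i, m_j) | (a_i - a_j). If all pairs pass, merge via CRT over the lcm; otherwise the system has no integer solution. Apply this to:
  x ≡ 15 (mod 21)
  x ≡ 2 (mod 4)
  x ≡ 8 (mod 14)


Moduli 21, 4, 14 are not pairwise coprime, so CRT works modulo lcm(m_i) when all pairwise compatibility conditions hold.
Pairwise compatibility: gcd(m_i, m_j) must divide a_i - a_j for every pair.
Merge one congruence at a time:
  Start: x ≡ 15 (mod 21).
  Combine with x ≡ 2 (mod 4): gcd(21, 4) = 1; 2 - 15 = -13, which IS divisible by 1, so compatible.
    Write x = 15 + 21·t and substitute into x ≡ 2 (mod 4): 21·t ≡ 2 − 15 = -13 (mod 4).
    Reduce coefficients mod 4: 1·t ≡ 3 (mod 4).
    So t ≡ 3 (mod 4).
    Then x = 15 + 21·3 = 78, valid modulo lcm(21, 4) = 84: x ≡ 78 (mod 84).
  Combine with x ≡ 8 (mod 14): gcd(84, 14) = 14; 8 - 78 = -70, which IS divisible by 14, so compatible.
    Write x = 78 + 84·t and substitute into x ≡ 8 (mod 14): 84·t ≡ 8 − 78 = -70 (mod 14).
    Divide the congruence (and modulus) by g = 14: 6·t ≡ -5 (mod 1).
    Modulo 1 every t works; take t = 0.
    Then x = 78 + 84·0 = 78, valid modulo lcm(84, 14) = 84: x ≡ 78 (mod 84).
Verify: 78 mod 21 = 15, 78 mod 4 = 2, 78 mod 14 = 8.

x ≡ 78 (mod 84).
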